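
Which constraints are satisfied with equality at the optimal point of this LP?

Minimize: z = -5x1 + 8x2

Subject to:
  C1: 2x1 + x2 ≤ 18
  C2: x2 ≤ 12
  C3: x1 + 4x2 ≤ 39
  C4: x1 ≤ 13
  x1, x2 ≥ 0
Optimal: x1 = 9, x2 = 0
Slack at optimum:
  C1: slack = 0 (binding)
  C2: slack = 12
  C3: slack = 30
  C4: slack = 4
  x1 ≥ 0: x1 = 9
  x2 ≥ 0: x2 = 0 (binding)
Binding constraints: C1, x2 ≥ 0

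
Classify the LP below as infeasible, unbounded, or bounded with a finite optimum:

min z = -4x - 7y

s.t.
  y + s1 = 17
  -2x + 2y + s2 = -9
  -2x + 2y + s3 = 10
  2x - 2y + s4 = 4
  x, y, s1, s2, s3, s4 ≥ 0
The row 2x - 2y + s4 = 4 with s4 ≥ 0 requires 2x - 2y ≤ 4, while the row -2x + 2y + s2 = -9 with s2 ≥ 0 is equivalent to 2x - 2y ≥ 9. Together they would need 9 ≤ 2x - 2y ≤ 4, which is impossible since 9 > 4. No point satisfies all constraints.

The feasible region is empty; the LP is infeasible.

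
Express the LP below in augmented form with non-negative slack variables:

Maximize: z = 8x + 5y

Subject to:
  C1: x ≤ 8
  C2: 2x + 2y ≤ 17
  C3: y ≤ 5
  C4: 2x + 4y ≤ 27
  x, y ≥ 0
max z = 8x + 5y

s.t.
  x + s1 = 8
  2x + 2y + s2 = 17
  y + s3 = 5
  2x + 4y + s4 = 27
  x, y, s1, s2, s3, s4 ≥ 0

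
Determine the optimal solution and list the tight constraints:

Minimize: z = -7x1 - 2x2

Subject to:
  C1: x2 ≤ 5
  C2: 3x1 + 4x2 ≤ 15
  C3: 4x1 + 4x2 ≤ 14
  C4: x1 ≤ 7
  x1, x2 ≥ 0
Optimal: x1 = 3.5, x2 = 0
Binding: C3, x2 ≥ 0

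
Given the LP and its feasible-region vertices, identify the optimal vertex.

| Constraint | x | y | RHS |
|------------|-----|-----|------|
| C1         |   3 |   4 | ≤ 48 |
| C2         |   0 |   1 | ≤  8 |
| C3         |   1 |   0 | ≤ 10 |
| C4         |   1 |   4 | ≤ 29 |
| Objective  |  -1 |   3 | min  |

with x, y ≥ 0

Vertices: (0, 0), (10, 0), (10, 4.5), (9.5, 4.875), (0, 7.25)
(10, 0) with z = -10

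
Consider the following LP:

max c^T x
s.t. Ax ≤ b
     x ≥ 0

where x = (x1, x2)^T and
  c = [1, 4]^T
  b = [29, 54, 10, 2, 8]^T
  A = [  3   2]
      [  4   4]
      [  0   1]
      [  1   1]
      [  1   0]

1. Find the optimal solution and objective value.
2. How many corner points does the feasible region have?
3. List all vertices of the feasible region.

1. x1 = 0, x2 = 2, z = 8
2. 3
3. (0, 0), (2, 0), (0, 2)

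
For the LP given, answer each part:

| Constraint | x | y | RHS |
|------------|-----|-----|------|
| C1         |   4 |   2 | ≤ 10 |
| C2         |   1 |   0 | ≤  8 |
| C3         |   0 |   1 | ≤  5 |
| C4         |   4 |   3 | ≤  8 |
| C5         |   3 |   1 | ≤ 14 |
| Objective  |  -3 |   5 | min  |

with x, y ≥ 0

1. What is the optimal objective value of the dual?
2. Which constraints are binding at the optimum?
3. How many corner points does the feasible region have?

1. -6 (by strong duality, equal to the primal optimum)
2. C4, y ≥ 0
3. 3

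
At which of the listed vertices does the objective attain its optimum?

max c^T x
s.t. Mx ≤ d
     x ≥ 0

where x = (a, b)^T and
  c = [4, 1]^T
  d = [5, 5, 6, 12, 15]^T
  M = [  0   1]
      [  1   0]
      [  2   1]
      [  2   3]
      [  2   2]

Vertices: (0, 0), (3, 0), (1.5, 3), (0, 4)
Evaluating z = 4a + b at each vertex:
  (0, 0): z = 0
  (3, 0): z = 12
  (1.5, 3): z = 9
  (0, 4): z = 4

The largest value is z = 12, attained at (3, 0).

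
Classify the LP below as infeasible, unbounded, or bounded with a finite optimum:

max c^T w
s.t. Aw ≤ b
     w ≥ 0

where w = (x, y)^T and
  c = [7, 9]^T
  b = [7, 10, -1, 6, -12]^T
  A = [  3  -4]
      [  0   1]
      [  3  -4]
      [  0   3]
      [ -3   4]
One constraint requires 3x - 4y ≤ 7, while the constraint -3x + 4y ≤ -12 is equivalent to 3x - 4y ≥ 12. Together they would need 12 ≤ 3x - 4y ≤ 7, which is impossible since 12 > 7. No point satisfies all constraints.

The feasible region is empty; the LP is infeasible.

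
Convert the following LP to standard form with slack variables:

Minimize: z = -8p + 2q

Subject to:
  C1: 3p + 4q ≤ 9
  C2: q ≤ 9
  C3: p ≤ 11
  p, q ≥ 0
min z = -8p + 2q

s.t.
  3p + 4q + s1 = 9
  q + s2 = 9
  p + s3 = 11
  p, q, s1, s2, s3 ≥ 0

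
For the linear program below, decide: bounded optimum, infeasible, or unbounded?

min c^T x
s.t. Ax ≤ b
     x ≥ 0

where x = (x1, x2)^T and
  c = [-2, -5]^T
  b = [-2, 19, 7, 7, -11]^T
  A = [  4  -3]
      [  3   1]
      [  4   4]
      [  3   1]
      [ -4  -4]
One constraint requires 4x1 + 4x2 ≤ 7, while the constraint -4x1 - 4x2 ≤ -11 is equivalent to 4x1 + 4x2 ≥ 11. Together they would need 11 ≤ 4x1 + 4x2 ≤ 7, which is impossible since 11 > 7. No point satisfies all constraints.

The feasible region is empty; the LP is infeasible.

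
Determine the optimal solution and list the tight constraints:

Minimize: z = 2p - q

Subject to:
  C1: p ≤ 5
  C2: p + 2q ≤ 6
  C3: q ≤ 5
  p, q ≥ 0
Optimal: p = 0, q = 3
Slack at optimum:
  C1: slack = 5
  C2: slack = 0 (binding)
  C3: slack = 2
  p ≥ 0: p = 0 (binding)
  q ≥ 0: q = 3
Binding constraints: C2, p ≥ 0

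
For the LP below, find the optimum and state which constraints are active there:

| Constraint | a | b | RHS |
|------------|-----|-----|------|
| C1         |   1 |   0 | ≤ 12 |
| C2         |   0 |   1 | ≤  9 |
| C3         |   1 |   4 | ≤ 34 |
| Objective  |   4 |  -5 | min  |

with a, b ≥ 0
Optimal: a = 0, b = 8.5
Slack at optimum:
  C1: slack = 12
  C2: slack = 0.5
  C3: slack = 0 (binding)
  a ≥ 0: a = 0 (binding)
  b ≥ 0: b = 8.5
Binding constraints: C3, a ≥ 0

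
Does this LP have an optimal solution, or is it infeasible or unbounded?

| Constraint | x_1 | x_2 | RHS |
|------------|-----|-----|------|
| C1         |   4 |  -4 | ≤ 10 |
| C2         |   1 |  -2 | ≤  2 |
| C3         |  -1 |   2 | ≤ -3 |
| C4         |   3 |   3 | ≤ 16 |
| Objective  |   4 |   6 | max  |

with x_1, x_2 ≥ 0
C2 requires x_1 - 2x_2 ≤ 2, while C3 (-x_1 + 2x_2 ≤ -3) is equivalent to x_1 - 2x_2 ≥ 3. Together they would need 3 ≤ x_1 - 2x_2 ≤ 2, which is impossible since 3 > 2. No point satisfies all constraints.

The feasible region is empty; the LP is infeasible.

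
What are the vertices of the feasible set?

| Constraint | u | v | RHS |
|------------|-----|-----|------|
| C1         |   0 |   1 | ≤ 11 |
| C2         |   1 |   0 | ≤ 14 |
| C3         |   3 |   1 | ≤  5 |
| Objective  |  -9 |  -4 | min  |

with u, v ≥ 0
Each vertex is the intersection of two constraint boundaries that also satisfies all remaining constraints:
  u = 0 and v = 0 → (0, 0)
  3u + v = 5 and v = 0 → (1.667, 0)
  3u + v = 5 and u = 0 → (0, 5)

Vertices: (0, 0), (1.667, 0), (0, 5)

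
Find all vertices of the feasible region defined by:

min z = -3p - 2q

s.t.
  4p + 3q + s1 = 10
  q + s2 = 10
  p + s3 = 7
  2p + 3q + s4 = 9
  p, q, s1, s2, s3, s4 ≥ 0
Each vertex is the intersection of two constraint boundaries that also satisfies all remaining constraints:
  p = 0 and q = 0 → (0, 0)
  4p + 3q = 10 and q = 0 → (2.5, 0)
  4p + 3q = 10 and 2p + 3q = 9 → (0.5, 2.667)
  2p + 3q = 9 and p = 0 → (0, 3)

Vertices: (0, 0), (2.5, 0), (0.5, 2.667), (0, 3)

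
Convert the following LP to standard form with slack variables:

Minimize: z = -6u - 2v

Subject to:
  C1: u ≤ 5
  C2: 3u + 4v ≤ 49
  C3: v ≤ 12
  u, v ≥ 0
min z = -6u - 2v

s.t.
  u + s1 = 5
  3u + 4v + s2 = 49
  v + s3 = 12
  u, v, s1, s2, s3 ≥ 0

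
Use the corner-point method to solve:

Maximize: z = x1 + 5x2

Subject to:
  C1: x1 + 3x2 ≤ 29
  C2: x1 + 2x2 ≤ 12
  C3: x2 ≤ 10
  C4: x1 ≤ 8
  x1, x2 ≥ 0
Each vertex is the intersection of two constraint boundaries that also satisfies all remaining constraints:
  x1 = 0 and x2 = 0 → (0, 0)
  x1 = 8 and x2 = 0 → (8, 0)
  x1 + 2x2 = 12 and x1 = 8 → (8, 2)
  x1 + 2x2 = 12 and x1 = 0 → (0, 6)

Evaluating z = x1 + 5x2 at each vertex:
  (0, 0): z = 0
  (8, 0): z = 8
  (8, 2): z = 18
  (0, 6): z = 30

The maximum is at (0, 6) with z = 30.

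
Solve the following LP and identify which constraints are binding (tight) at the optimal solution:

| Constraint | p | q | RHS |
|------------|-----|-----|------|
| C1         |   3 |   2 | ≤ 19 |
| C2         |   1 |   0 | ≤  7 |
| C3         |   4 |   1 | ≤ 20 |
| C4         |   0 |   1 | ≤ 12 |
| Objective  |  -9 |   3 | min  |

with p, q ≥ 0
Optimal: p = 5, q = 0
Binding: C3, q ≥ 0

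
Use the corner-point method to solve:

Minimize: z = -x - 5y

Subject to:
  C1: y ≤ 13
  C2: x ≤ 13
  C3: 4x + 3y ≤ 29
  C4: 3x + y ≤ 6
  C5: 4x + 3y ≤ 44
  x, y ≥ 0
Each vertex is the intersection of two constraint boundaries that also satisfies all remaining constraints:
  x = 0 and y = 0 → (0, 0)
  3x + y = 6 and y = 0 → (2, 0)
  3x + y = 6 and x = 0 → (0, 6)

Evaluating z = -x - 5y at each vertex:
  (0, 0): z = 0
  (2, 0): z = -2
  (0, 6): z = -30

The minimum is at (0, 6) with z = -30.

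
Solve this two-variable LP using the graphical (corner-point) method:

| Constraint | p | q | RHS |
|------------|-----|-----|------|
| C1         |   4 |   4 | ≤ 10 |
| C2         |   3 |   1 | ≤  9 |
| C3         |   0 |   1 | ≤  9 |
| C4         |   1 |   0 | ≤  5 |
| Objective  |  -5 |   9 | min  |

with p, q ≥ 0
Each vertex is the intersection of two constraint boundaries that also satisfies all remaining constraints:
  p = 0 and q = 0 → (0, 0)
  4p + 4q = 10 and q = 0 → (2.5, 0)
  4p + 4q = 10 and p = 0 → (0, 2.5)

Evaluating z = -5p + 9q at each vertex:
  (0, 0): z = 0
  (2.5, 0): z = -12.5
  (0, 2.5): z = 22.5

The minimum is at (2.5, 0) with z = -12.5.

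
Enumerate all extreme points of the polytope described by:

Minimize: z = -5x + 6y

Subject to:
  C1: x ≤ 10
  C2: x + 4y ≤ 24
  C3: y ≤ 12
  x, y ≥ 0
Each vertex is the intersection of two constraint boundaries that also satisfies all remaining constraints:
  x = 0 and y = 0 → (0, 0)
  x = 10 and y = 0 → (10, 0)
  x = 10 and x + 4y = 24 → (10, 3.5)
  x + 4y = 24 and x = 0 → (0, 6)

Vertices: (0, 0), (10, 0), (10, 3.5), (0, 6)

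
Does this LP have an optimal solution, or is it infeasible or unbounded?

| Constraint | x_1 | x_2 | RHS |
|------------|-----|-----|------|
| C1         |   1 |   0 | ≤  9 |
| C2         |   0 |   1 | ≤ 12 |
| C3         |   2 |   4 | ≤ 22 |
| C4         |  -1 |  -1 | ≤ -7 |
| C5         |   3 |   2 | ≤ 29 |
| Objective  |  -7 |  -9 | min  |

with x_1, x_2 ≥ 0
The point (9, 1) satisfies every constraint, so the LP is feasible; the constraints give x_1 ≤ 9 and x_2 ≤ 12, which with x_1, x_2 ≥ 0 keep the feasible region inside a bounded box. A feasible, bounded LP attains a finite optimum at a vertex.

Evaluating z = -7x_1 - 9x_2 at each vertex:
  (7, 0): z = -49
  (9, 0): z = -63
  (9, 1): z = -72
  (3, 4): z = -57

Feasible with finite optimum z* = -72 at (9, 1).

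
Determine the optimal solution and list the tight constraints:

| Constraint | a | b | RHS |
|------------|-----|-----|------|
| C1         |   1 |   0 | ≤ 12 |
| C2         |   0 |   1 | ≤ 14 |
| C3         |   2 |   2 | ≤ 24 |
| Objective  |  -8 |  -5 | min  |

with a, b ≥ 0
Optimal: a = 12, b = 0
Binding: C1, C3, b ≥ 0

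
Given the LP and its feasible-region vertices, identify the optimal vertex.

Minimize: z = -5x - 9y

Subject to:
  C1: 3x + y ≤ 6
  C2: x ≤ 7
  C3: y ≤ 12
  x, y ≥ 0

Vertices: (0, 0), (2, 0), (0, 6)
Evaluating z = -5x - 9y at each vertex:
  (0, 0): z = 0
  (2, 0): z = -10
  (0, 6): z = -54

The smallest value is z = -54, attained at (0, 6).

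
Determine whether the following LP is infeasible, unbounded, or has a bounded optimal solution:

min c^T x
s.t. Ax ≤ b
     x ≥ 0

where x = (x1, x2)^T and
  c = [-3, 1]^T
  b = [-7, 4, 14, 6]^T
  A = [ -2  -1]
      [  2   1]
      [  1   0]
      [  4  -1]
One constraint requires 2x1 + x2 ≤ 4, while the constraint -2x1 - x2 ≤ -7 is equivalent to 2x1 + x2 ≥ 7. Together they would need 7 ≤ 2x1 + x2 ≤ 4, which is impossible since 7 > 4. No point satisfies all constraints.

The feasible region is empty; the LP is infeasible.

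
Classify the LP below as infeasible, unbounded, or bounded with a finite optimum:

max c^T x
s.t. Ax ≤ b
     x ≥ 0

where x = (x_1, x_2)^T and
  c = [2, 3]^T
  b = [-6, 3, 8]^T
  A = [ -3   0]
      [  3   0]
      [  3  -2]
One constraint requires 3x_1 ≤ 3, while the constraint -3x_1 ≤ -6 is equivalent to 3x_1 ≥ 6. Together they would need 6 ≤ 3x_1 ≤ 3, which is impossible since 6 > 3. No point satisfies all constraints.

The feasible region is empty; the LP is infeasible.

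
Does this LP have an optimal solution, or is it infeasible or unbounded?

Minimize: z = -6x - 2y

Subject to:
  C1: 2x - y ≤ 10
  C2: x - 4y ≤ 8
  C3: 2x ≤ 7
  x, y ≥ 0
Feasible point: (0, 0) satisfies every constraint, so the LP is feasible.
Direction d = (0, 1): for each constraint row a, a·d ≤ 0 —
  (2)(0) + (-1)(1) = -1 ≤ 0
  (1)(0) + (-4)(1) = -4 ≤ 0
  (2)(0) + (0)(1) = 0 ≤ 0
and d ≥ 0, so (0, 0) + t·d stays feasible for every t ≥ 0. Along this ray z = -6x - 2y changes by -2 per unit t, so z → −∞.

The LP is unbounded; z can be made arbitrarily small.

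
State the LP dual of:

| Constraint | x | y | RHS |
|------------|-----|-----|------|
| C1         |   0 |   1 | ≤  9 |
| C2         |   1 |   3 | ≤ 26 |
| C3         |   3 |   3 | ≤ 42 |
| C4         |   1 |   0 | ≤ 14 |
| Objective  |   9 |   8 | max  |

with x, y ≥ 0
Minimize: z = 9y1 + 26y2 + 42y3 + 14y4

Subject to:
  C1: -y2 - 3y3 - y4 ≤ -9
  C2: -y1 - 3y2 - 3y3 ≤ -8
  y1, y2, y3, y4 ≥ 0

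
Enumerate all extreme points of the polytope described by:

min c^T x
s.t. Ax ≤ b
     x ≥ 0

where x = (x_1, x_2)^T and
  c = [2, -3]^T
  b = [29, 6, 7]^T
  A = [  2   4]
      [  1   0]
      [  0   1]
Each vertex is the intersection of two constraint boundaries that also satisfies all remaining constraints:
  x_1 = 0 and x_2 = 0 → (0, 0)
  x_1 = 6 and x_2 = 0 → (6, 0)
  2x_1 + 4x_2 = 29 and x_1 = 6 → (6, 4.25)
  2x_1 + 4x_2 = 29 and x_2 = 7 → (0.5, 7)
  x_2 = 7 and x_1 = 0 → (0, 7)

Vertices: (0, 0), (6, 0), (6, 4.25), (0.5, 7), (0, 7)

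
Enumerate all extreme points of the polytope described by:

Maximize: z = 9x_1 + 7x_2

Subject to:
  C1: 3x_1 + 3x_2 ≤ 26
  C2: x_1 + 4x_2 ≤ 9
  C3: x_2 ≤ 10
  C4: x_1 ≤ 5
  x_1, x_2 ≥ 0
Each vertex is the intersection of two constraint boundaries that also satisfies all remaining constraints:
  x_1 = 0 and x_2 = 0 → (0, 0)
  x_1 = 5 and x_2 = 0 → (5, 0)
  x_1 + 4x_2 = 9 and x_1 = 5 → (5, 1)
  x_1 + 4x_2 = 9 and x_1 = 0 → (0, 2.25)

Vertices: (0, 0), (5, 0), (5, 1), (0, 2.25)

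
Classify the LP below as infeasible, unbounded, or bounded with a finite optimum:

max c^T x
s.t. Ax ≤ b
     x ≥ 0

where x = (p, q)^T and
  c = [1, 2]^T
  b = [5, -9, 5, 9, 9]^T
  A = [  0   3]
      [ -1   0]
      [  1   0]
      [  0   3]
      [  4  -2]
One constraint requires p ≤ 5, while the constraint -p ≤ -9 is equivalent to p ≥ 9. Together they would need 9 ≤ p ≤ 5, which is impossible since 9 > 5. No point satisfies all constraints.

Infeasible — the constraint set is empty.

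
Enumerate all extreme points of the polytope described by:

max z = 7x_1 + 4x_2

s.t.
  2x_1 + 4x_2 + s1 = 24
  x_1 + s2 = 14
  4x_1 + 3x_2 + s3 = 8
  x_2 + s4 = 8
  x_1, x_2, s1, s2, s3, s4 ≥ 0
Each vertex is the intersection of two constraint boundaries that also satisfies all remaining constraints:
  x_1 = 0 and x_2 = 0 → (0, 0)
  4x_1 + 3x_2 = 8 and x_2 = 0 → (2, 0)
  4x_1 + 3x_2 = 8 and x_1 = 0 → (0, 2.667)

Vertices: (0, 0), (2, 0), (0, 2.667)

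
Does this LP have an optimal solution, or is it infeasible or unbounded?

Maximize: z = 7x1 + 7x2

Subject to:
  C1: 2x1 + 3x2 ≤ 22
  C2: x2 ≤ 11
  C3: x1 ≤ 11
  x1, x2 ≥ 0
The point (11, 0) satisfies every constraint, so the LP is feasible; the constraints give x1 ≤ 11 and x2 ≤ 11, which with x1, x2 ≥ 0 keep the feasible region inside a bounded box. A feasible, bounded LP attains a finite optimum at a vertex.

Feasible with finite optimum z* = 77 at (11, 0).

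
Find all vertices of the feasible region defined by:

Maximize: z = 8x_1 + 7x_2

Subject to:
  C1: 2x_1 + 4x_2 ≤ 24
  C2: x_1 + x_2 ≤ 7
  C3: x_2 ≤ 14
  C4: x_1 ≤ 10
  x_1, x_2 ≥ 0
Each vertex is the intersection of two constraint boundaries that also satisfies all remaining constraints:
  x_1 = 0 and x_2 = 0 → (0, 0)
  x_1 + x_2 = 7 and x_2 = 0 → (7, 0)
  2x_1 + 4x_2 = 24 and x_1 + x_2 = 7 → (2, 5)
  2x_1 + 4x_2 = 24 and x_1 = 0 → (0, 6)

Vertices: (0, 0), (7, 0), (2, 5), (0, 6)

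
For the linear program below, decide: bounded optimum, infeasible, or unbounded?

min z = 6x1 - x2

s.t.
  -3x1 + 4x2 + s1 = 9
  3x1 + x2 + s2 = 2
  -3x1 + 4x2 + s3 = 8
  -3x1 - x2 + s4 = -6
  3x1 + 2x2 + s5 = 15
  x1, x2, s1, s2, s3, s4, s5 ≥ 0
The row 3x1 + x2 + s2 = 2 with s2 ≥ 0 requires 3x1 + x2 ≤ 2, while the row -3x1 - x2 + s4 = -6 with s4 ≥ 0 is equivalent to 3x1 + x2 ≥ 6. Together they would need 6 ≤ 3x1 + x2 ≤ 2, which is impossible since 6 > 2. No point satisfies all constraints.

The feasible region is empty; the LP is infeasible.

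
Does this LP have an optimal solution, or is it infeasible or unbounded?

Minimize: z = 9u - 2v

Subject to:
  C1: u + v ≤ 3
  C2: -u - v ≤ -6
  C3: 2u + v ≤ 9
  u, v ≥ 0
C1 requires u + v ≤ 3, while C2 (-u - v ≤ -6) is equivalent to u + v ≥ 6. Together they would need 6 ≤ u + v ≤ 3, which is impossible since 6 > 3. No point satisfies all constraints.

The feasible region is empty; the LP is infeasible.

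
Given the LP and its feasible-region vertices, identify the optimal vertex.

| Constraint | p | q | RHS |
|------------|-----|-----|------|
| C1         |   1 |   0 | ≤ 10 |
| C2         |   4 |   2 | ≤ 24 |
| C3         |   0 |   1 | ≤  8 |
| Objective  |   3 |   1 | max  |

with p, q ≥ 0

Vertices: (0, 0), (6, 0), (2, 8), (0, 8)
(6, 0) with z = 18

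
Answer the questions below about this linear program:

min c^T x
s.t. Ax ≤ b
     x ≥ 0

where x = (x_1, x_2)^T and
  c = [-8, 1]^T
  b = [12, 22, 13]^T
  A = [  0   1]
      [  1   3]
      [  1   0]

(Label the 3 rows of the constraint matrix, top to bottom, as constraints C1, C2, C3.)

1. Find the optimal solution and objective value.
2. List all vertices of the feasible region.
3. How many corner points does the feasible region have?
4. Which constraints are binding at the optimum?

1. x_1 = 13, x_2 = 0, z = -104
2. (0, 0), (13, 0), (13, 3), (0, 7.333)
3. 4
4. C3, x_2 ≥ 0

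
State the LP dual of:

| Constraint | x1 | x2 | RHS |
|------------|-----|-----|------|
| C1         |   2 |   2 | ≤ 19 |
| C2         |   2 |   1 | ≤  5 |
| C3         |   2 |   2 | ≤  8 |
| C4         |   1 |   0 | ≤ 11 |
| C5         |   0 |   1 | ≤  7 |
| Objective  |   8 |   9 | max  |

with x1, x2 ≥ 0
Minimize: z = 19y1 + 5y2 + 8y3 + 11y4 + 7y5

Subject to:
  C1: -2y1 - 2y2 - 2y3 - y4 ≤ -8
  C2: -2y1 - y2 - 2y3 - y5 ≤ -9
  y1, y2, y3, y4, y5 ≥ 0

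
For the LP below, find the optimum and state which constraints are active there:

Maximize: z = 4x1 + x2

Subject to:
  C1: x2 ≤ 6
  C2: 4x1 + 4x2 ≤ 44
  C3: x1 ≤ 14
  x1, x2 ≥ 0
Optimal: x1 = 11, x2 = 0
Slack at optimum:
  C1: slack = 6
  C2: slack = 0 (binding)
  C3: slack = 3
  x1 ≥ 0: x1 = 11
  x2 ≥ 0: x2 = 0 (binding)
Binding constraints: C2, x2 ≥ 0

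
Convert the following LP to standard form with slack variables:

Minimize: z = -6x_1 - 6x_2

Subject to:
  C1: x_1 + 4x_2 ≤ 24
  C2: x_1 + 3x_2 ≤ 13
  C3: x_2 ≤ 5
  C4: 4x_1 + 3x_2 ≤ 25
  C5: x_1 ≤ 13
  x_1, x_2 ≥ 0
min z = -6x_1 - 6x_2

s.t.
  x_1 + 4x_2 + s1 = 24
  x_1 + 3x_2 + s2 = 13
  x_2 + s3 = 5
  4x_1 + 3x_2 + s4 = 25
  x_1 + s5 = 13
  x_1, x_2, s1, s2, s3, s4, s5 ≥ 0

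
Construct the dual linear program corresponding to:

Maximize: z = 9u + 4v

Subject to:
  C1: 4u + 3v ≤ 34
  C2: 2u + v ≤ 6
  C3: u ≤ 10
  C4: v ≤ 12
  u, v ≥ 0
Minimize: z = 34y1 + 6y2 + 10y3 + 12y4

Subject to:
  C1: -4y1 - 2y2 - y3 ≤ -9
  C2: -3y1 - y2 - y4 ≤ -4
  y1, y2, y3, y4 ≥ 0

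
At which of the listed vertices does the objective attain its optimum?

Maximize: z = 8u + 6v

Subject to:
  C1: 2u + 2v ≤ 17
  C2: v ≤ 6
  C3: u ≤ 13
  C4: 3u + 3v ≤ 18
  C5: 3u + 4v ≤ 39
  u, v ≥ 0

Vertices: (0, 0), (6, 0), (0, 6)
(6, 0) with z = 48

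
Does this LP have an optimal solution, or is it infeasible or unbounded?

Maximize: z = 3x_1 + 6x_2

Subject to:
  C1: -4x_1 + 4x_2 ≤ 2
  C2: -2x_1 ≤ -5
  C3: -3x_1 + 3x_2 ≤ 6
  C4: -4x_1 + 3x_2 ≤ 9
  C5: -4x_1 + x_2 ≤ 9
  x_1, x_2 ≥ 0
Feasible point: (3, 0) satisfies every constraint, so the LP is feasible.
Direction d = (1, 0): for each constraint row a, a·d ≤ 0 —
  (-4)(1) + (4)(0) = -4 ≤ 0
  (-2)(1) + (0)(0) = -2 ≤ 0
  (-3)(1) + (3)(0) = -3 ≤ 0
  (-4)(1) + (3)(0) = -4 ≤ 0
  (-4)(1) + (1)(0) = -4 ≤ 0
and d ≥ 0, so (3, 0) + t·d stays feasible for every t ≥ 0. Along this ray z = 3x_1 + 6x_2 changes by 3 per unit t, so z → +∞.

Unbounded — the objective can increase without bound over the feasible region.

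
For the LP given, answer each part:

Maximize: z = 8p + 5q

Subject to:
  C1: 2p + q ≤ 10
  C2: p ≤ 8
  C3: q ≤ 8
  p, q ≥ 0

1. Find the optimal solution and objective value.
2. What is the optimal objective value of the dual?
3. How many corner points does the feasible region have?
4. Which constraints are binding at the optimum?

1. p = 1, q = 8, z = 48
2. 48 (by strong duality, equal to the primal optimum)
3. 4
4. C1, C3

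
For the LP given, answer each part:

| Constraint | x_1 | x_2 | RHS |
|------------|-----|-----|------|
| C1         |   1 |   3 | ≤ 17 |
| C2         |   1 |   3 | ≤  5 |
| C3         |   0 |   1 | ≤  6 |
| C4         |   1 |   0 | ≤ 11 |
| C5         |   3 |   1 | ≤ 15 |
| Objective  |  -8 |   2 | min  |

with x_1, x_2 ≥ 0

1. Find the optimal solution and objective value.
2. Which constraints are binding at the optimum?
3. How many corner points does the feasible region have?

1. x_1 = 5, x_2 = 0, z = -40
2. C2, C5, x_2 ≥ 0
3. 3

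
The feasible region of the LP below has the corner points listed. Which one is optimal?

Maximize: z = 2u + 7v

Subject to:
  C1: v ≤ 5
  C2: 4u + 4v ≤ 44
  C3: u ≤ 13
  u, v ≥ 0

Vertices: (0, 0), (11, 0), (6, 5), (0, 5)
Evaluating z = 2u + 7v at each vertex:
  (0, 0): z = 0
  (11, 0): z = 22
  (6, 5): z = 47
  (0, 5): z = 35

The largest value is z = 47, attained at (6, 5).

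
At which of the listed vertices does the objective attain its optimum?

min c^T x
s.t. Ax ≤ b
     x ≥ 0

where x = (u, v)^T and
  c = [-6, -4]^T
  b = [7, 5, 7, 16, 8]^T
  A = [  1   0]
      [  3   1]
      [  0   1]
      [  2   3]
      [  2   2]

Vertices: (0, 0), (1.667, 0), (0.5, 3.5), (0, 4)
Evaluating z = -6u - 4v at each vertex:
  (0, 0): z = 0
  (1.667, 0): z = -10
  (0.5, 3.5): z = -17
  (0, 4): z = -16

The smallest value is z = -17, attained at (0.5, 3.5).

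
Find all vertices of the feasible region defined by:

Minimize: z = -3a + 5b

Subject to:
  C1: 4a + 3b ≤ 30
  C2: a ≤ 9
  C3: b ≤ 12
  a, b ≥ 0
Each vertex is the intersection of two constraint boundaries that also satisfies all remaining constraints:
  a = 0 and b = 0 → (0, 0)
  4a + 3b = 30 and b = 0 → (7.5, 0)
  4a + 3b = 30 and a = 0 → (0, 10)

Vertices: (0, 0), (7.5, 0), (0, 10)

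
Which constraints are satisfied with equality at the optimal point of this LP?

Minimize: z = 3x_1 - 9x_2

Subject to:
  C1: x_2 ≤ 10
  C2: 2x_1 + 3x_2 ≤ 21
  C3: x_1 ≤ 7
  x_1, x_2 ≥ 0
Optimal: x_1 = 0, x_2 = 7
Slack at optimum:
  C1: slack = 3
  C2: slack = 0 (binding)
  C3: slack = 7
  x_1 ≥ 0: x_1 = 0 (binding)
  x_2 ≥ 0: x_2 = 7
Binding constraints: C2, x_1 ≥ 0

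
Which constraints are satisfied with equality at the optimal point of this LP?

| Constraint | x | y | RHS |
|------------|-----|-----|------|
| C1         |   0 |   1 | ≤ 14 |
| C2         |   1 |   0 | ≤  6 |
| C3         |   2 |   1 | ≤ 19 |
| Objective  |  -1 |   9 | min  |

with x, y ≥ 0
Optimal: x = 6, y = 0
Slack at optimum:
  C1: slack = 14
  C2: slack = 0 (binding)
  C3: slack = 7
  x ≥ 0: x = 6
  y ≥ 0: y = 0 (binding)
Binding constraints: C2, y ≥ 0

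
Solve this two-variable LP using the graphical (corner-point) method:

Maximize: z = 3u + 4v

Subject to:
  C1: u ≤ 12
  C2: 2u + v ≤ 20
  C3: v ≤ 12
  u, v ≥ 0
Each vertex is the intersection of two constraint boundaries that also satisfies all remaining constraints:
  u = 0 and v = 0 → (0, 0)
  2u + v = 20 and v = 0 → (10, 0)
  2u + v = 20 and v = 12 → (4, 12)
  v = 12 and u = 0 → (0, 12)

Evaluating z = 3u + 4v at each vertex:
  (0, 0): z = 0
  (10, 0): z = 30
  (4, 12): z = 60
  (0, 12): z = 48

The maximum is at (4, 12) with z = 60.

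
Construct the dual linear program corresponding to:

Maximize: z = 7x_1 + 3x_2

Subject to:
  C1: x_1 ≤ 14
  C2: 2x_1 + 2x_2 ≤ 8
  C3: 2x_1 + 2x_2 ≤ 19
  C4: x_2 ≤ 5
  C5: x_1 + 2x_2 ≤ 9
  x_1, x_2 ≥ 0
Minimize: z = 14y1 + 8y2 + 19y3 + 5y4 + 9y5

Subject to:
  C1: -y1 - 2y2 - 2y3 - y5 ≤ -7
  C2: -2y2 - 2y3 - y4 - 2y5 ≤ -3
  y1, y2, y3, y4, y5 ≥ 0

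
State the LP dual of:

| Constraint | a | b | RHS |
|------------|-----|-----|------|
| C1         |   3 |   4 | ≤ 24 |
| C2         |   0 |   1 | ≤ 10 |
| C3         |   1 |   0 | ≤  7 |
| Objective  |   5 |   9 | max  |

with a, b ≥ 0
Minimize: z = 24y1 + 10y2 + 7y3

Subject to:
  C1: -3y1 - y3 ≤ -5
  C2: -4y1 - y2 ≤ -9
  y1, y2, y3 ≥ 0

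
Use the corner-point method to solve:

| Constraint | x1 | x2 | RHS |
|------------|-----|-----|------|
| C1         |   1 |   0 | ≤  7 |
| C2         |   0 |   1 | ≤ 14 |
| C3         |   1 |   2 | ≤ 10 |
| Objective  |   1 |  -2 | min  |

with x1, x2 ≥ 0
Each vertex is the intersection of two constraint boundaries that also satisfies all remaining constraints:
  x1 = 0 and x2 = 0 → (0, 0)
  x1 = 7 and x2 = 0 → (7, 0)
  x1 = 7 and x1 + 2x2 = 10 → (7, 1.5)
  x1 + 2x2 = 10 and x1 = 0 → (0, 5)

Evaluating z = x1 - 2x2 at each vertex:
  (0, 0): z = 0
  (7, 0): z = 7
  (7, 1.5): z = 4
  (0, 5): z = -10

The minimum is at (0, 5) with z = -10.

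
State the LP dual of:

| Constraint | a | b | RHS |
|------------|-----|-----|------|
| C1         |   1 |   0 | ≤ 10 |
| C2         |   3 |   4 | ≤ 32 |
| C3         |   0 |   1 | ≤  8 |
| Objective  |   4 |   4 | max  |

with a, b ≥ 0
Minimize: z = 10y1 + 32y2 + 8y3

Subject to:
  C1: -y1 - 3y2 ≤ -4
  C2: -4y2 - y3 ≤ -4
  y1, y2, y3 ≥ 0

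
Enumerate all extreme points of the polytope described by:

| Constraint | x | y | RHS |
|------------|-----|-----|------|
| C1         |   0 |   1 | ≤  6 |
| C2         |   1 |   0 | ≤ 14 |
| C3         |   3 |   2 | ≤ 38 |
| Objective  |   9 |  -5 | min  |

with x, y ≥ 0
Each vertex is the intersection of two constraint boundaries that also satisfies all remaining constraints:
  x = 0 and y = 0 → (0, 0)
  3x + 2y = 38 and y = 0 → (12.67, 0)
  y = 6 and 3x + 2y = 38 → (8.667, 6)
  y = 6 and x = 0 → (0, 6)

Vertices: (0, 0), (12.67, 0), (8.667, 6), (0, 6)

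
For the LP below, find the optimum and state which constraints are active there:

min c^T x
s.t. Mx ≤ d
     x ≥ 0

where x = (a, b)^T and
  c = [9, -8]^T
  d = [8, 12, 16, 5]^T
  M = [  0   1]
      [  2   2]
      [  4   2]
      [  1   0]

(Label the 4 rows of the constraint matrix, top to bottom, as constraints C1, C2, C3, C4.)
Optimal: a = 0, b = 6
Binding: C2, a ≥ 0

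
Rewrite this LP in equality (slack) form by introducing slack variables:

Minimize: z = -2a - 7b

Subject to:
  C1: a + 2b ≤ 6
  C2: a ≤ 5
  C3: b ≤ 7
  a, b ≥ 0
min z = -2a - 7b

s.t.
  a + 2b + s1 = 6
  a + s2 = 5
  b + s3 = 7
  a, b, s1, s2, s3 ≥ 0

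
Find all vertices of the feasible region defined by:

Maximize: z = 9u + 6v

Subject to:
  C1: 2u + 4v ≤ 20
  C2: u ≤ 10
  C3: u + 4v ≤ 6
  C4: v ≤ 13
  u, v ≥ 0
Each vertex is the intersection of two constraint boundaries that also satisfies all remaining constraints:
  u = 0 and v = 0 → (0, 0)
  u + 4v = 6 and v = 0 → (6, 0)
  u + 4v = 6 and u = 0 → (0, 1.5)

Vertices: (0, 0), (6, 0), (0, 1.5)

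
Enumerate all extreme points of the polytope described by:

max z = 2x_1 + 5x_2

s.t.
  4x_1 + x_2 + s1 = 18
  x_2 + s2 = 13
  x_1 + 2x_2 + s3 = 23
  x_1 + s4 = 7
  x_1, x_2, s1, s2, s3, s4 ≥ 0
Each vertex is the intersection of two constraint boundaries that also satisfies all remaining constraints:
  x_1 = 0 and x_2 = 0 → (0, 0)
  4x_1 + x_2 = 18 and x_2 = 0 → (4.5, 0)
  4x_1 + x_2 = 18 and x_1 + 2x_2 = 23 → (1.857, 10.57)
  x_1 + 2x_2 = 23 and x_1 = 0 → (0, 11.5)

Vertices: (0, 0), (4.5, 0), (1.857, 10.57), (0, 11.5)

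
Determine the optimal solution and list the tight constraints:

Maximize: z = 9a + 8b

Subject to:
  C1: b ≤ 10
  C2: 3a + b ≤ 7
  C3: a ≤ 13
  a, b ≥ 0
Optimal: a = 0, b = 7
Slack at optimum:
  C1: slack = 3
  C2: slack = 0 (binding)
  C3: slack = 13
  a ≥ 0: a = 0 (binding)
  b ≥ 0: b = 7
Binding constraints: C2, a ≥ 0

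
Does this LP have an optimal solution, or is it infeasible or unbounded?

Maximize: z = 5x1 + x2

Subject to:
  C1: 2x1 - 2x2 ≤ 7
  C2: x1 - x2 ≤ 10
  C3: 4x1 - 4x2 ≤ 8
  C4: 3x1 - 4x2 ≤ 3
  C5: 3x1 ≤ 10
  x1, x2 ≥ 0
Feasible point: (0, 0) satisfies every constraint, so the LP is feasible.
Direction d = (0, 1): for each constraint row a, a·d ≤ 0 —
  (2)(0) + (-2)(1) = -2 ≤ 0
  (1)(0) + (-1)(1) = -1 ≤ 0
  (4)(0) + (-4)(1) = -4 ≤ 0
  (3)(0) + (-4)(1) = -4 ≤ 0
  (3)(0) + (0)(1) = 0 ≤ 0
and d ≥ 0, so (0, 0) + t·d stays feasible for every t ≥ 0. Along this ray z = 5x1 + x2 changes by 1 per unit t, so z → +∞.

The LP is unbounded; z can be made arbitrarily large.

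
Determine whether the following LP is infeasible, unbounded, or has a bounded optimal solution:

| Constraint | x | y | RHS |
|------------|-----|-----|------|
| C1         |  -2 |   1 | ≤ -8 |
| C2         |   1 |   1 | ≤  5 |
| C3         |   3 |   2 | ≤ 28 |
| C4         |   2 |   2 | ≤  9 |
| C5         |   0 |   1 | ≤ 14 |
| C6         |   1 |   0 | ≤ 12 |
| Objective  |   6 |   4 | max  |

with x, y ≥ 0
The point (4.5, 0) satisfies every constraint, so the LP is feasible; the constraints give x ≤ 12 and y ≤ 14, which with x, y ≥ 0 keep the feasible region inside a bounded box. A feasible, bounded LP attains a finite optimum at a vertex.

The LP has an optimal solution: (4.5, 0) with z = 27.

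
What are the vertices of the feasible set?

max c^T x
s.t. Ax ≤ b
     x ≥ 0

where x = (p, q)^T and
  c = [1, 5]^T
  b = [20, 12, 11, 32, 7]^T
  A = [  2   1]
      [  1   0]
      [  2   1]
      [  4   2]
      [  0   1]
Each vertex is the intersection of two constraint boundaries that also satisfies all remaining constraints:
  p = 0 and q = 0 → (0, 0)
  2p + q = 11 and q = 0 → (5.5, 0)
  2p + q = 11 and q = 7 → (2, 7)
  q = 7 and p = 0 → (0, 7)

Vertices: (0, 0), (5.5, 0), (2, 7), (0, 7)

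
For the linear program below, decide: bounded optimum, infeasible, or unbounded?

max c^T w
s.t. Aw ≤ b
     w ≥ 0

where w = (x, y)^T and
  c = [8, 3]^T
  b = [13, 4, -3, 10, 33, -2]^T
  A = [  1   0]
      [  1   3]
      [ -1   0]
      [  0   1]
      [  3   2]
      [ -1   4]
The point (4, 0) satisfies every constraint, so the LP is feasible; the constraints give x ≤ 13 and y ≤ 10, which with x, y ≥ 0 keep the feasible region inside a bounded box. A feasible, bounded LP attains a finite optimum at a vertex.

Evaluating z = 8x + 3y at each vertex:
  (3, 0): z = 24
  (4, 0): z = 32
  (3.143, 0.2857): z = 26
  (3, 0.25): z = 24.75

The LP has an optimal solution: (4, 0) with z = 32.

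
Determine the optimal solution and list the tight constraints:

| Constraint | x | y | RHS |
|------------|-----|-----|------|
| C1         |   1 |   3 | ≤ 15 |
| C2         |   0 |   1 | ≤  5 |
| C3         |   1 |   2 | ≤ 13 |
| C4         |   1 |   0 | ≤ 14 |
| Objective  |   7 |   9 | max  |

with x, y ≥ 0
Optimal: x = 13, y = 0
Slack at optimum:
  C1: slack = 2
  C2: slack = 5
  C3: slack = 0 (binding)
  C4: slack = 1
  x ≥ 0: x = 13
  y ≥ 0: y = 0 (binding)
Binding constraints: C3, y ≥ 0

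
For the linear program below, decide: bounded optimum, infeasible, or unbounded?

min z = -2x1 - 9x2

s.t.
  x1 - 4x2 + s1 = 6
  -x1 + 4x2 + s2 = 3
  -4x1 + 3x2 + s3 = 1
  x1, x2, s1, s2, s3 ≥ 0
Feasible point: (0, 0) satisfies every constraint, so the LP is feasible.
Direction d = (4, 1): for each constraint row a, a·d ≤ 0 —
  (1)(4) + (-4)(1) = 0 ≤ 0
  (-1)(4) + (4)(1) = 0 ≤ 0
  (-4)(4) + (3)(1) = -13 ≤ 0
and d ≥ 0, so (0, 0) + t·d stays feasible for every t ≥ 0. Along this ray z = -2x1 - 9x2 changes by -17 per unit t, so z → −∞.

Unbounded: there is a feasible ray along which z → −∞.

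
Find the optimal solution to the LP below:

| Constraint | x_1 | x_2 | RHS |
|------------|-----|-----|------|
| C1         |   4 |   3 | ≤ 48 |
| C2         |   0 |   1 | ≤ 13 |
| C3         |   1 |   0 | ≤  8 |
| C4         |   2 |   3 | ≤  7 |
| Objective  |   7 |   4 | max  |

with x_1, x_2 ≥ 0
Each vertex is the intersection of two constraint boundaries that also satisfies all remaining constraints:
  x_1 = 0 and x_2 = 0 → (0, 0)
  2x_1 + 3x_2 = 7 and x_2 = 0 → (3.5, 0)
  2x_1 + 3x_2 = 7 and x_1 = 0 → (0, 2.333)

Evaluating z = 7x_1 + 4x_2 at each vertex:
  (0, 0): z = 0
  (3.5, 0): z = 24.5
  (0, 2.333): z = 9.333

The maximum is at (3.5, 0) with z = 24.5.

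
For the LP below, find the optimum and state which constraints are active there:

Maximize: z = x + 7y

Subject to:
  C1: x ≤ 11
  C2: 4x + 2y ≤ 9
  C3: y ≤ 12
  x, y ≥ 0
Optimal: x = 0, y = 4.5
Slack at optimum:
  C1: slack = 11
  C2: slack = 0 (binding)
  C3: slack = 7.5
  x ≥ 0: x = 0 (binding)
  y ≥ 0: y = 4.5
Binding constraints: C2, x ≥ 0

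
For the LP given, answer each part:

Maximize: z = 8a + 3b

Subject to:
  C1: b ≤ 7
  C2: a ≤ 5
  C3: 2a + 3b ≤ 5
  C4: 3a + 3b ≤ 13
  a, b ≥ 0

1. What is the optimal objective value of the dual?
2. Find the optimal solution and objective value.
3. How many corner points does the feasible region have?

1. 20 (by strong duality, equal to the primal optimum)
2. a = 2.5, b = 0, z = 20
3. 3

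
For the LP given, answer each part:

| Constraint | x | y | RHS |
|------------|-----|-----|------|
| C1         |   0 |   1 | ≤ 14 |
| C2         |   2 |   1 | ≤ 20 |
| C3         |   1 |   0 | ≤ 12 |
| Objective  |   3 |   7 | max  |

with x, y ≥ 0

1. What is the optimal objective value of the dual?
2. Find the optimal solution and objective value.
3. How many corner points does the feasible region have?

1. 107 (by strong duality, equal to the primal optimum)
2. x = 3, y = 14, z = 107
3. 4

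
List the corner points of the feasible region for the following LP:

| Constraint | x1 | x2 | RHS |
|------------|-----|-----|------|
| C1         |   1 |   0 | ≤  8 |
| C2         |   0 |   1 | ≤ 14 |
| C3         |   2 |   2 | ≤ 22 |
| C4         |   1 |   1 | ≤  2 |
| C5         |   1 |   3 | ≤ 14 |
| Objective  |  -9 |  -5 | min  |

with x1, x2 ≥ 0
Each vertex is the intersection of two constraint boundaries that also satisfies all remaining constraints:
  x1 = 0 and x2 = 0 → (0, 0)
  x1 + x2 = 2 and x2 = 0 → (2, 0)
  x1 + x2 = 2 and x1 = 0 → (0, 2)

Vertices: (0, 0), (2, 0), (0, 2)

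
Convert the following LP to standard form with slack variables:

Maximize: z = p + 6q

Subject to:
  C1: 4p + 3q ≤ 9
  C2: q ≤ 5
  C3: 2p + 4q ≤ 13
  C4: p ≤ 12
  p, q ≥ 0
max z = p + 6q

s.t.
  4p + 3q + s1 = 9
  q + s2 = 5
  2p + 4q + s3 = 13
  p + s4 = 12
  p, q, s1, s2, s3, s4 ≥ 0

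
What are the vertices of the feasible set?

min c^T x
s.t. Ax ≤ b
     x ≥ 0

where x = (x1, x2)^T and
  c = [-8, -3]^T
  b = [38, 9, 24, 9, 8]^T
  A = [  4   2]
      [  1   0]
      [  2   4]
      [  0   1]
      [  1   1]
Each vertex is the intersection of two constraint boundaries that also satisfies all remaining constraints:
  x1 = 0 and x2 = 0 → (0, 0)
  x1 + x2 = 8 and x2 = 0 → (8, 0)
  2x1 + 4x2 = 24 and x1 + x2 = 8 → (4, 4)
  2x1 + 4x2 = 24 and x1 = 0 → (0, 6)

Vertices: (0, 0), (8, 0), (4, 4), (0, 6)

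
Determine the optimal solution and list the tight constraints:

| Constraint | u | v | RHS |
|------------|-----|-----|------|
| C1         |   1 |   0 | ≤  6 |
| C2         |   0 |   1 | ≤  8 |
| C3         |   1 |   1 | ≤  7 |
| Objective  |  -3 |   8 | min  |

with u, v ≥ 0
Optimal: u = 6, v = 0
Slack at optimum:
  C1: slack = 0 (binding)
  C2: slack = 8
  C3: slack = 1
  u ≥ 0: u = 6
  v ≥ 0: v = 0 (binding)
Binding constraints: C1, v ≥ 0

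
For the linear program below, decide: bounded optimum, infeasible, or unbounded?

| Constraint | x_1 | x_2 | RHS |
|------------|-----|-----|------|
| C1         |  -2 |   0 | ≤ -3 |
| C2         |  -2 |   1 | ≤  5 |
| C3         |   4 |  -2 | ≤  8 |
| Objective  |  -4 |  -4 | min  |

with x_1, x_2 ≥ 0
Feasible point: (2, 0) satisfies every constraint, so the LP is feasible.
Direction d = (1, 2): for each constraint row a, a·d ≤ 0 —
  (-2)(1) + (0)(2) = -2 ≤ 0
  (-2)(1) + (1)(2) = 0 ≤ 0
  (4)(1) + (-2)(2) = 0 ≤ 0
and d ≥ 0, so (2, 0) + t·d stays feasible for every t ≥ 0. Along this ray z = -4x_1 - 4x_2 changes by -12 per unit t, so z → −∞.

The LP is unbounded; z can be made arbitrarily small.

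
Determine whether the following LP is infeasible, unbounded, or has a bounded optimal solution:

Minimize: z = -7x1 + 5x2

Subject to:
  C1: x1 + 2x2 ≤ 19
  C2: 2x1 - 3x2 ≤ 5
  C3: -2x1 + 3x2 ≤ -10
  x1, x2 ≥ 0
C2 requires 2x1 - 3x2 ≤ 5, while C3 (-2x1 + 3x2 ≤ -10) is equivalent to 2x1 - 3x2 ≥ 10. Together they would need 10 ≤ 2x1 - 3x2 ≤ 5, which is impossible since 10 > 5. No point satisfies all constraints.

Infeasible: no point satisfies all constraints simultaneously.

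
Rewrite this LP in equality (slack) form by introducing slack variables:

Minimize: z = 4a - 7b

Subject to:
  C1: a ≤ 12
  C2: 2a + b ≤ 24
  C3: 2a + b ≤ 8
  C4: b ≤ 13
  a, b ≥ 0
min z = 4a - 7b

s.t.
  a + s1 = 12
  2a + b + s2 = 24
  2a + b + s3 = 8
  b + s4 = 13
  a, b, s1, s2, s3, s4 ≥ 0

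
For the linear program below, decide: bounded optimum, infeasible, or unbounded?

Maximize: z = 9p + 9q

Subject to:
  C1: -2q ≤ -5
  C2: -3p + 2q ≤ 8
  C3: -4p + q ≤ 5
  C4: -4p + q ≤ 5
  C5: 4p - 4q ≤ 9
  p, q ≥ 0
Feasible point: (0, 3) satisfies every constraint, so the LP is feasible.
Direction d = (1, 1): for each constraint row a, a·d ≤ 0 —
  (0)(1) + (-2)(1) = -2 ≤ 0
  (-3)(1) + (2)(1) = -1 ≤ 0
  (-4)(1) + (1)(1) = -3 ≤ 0
  (-4)(1) + (1)(1) = -3 ≤ 0
  (4)(1) + (-4)(1) = 0 ≤ 0
and d ≥ 0, so (0, 3) + t·d stays feasible for every t ≥ 0. Along this ray z = 9p + 9q changes by 18 per unit t, so z → +∞.

The LP is unbounded; z can be made arbitrarily large.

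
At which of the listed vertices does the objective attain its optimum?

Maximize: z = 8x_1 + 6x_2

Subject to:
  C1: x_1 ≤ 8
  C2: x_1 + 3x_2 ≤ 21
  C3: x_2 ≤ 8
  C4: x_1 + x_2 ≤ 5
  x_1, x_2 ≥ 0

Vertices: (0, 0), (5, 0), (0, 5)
Evaluating z = 8x_1 + 6x_2 at each vertex:
  (0, 0): z = 0
  (5, 0): z = 40
  (0, 5): z = 30

The largest value is z = 40, attained at (5, 0).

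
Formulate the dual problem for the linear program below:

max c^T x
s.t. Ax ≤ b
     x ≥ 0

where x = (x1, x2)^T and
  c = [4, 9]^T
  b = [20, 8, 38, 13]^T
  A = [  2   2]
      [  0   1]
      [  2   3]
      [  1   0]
Minimize: z = 20y1 + 8y2 + 38y3 + 13y4

Subject to:
  C1: -2y1 - 2y3 - y4 ≤ -4
  C2: -2y1 - y2 - 3y3 ≤ -9
  y1, y2, y3, y4 ≥ 0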